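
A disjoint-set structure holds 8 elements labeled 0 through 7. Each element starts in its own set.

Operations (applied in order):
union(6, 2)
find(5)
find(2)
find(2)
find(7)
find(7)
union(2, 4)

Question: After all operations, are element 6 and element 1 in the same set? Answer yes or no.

Answer: no

Derivation:
Step 1: union(6, 2) -> merged; set of 6 now {2, 6}
Step 2: find(5) -> no change; set of 5 is {5}
Step 3: find(2) -> no change; set of 2 is {2, 6}
Step 4: find(2) -> no change; set of 2 is {2, 6}
Step 5: find(7) -> no change; set of 7 is {7}
Step 6: find(7) -> no change; set of 7 is {7}
Step 7: union(2, 4) -> merged; set of 2 now {2, 4, 6}
Set of 6: {2, 4, 6}; 1 is not a member.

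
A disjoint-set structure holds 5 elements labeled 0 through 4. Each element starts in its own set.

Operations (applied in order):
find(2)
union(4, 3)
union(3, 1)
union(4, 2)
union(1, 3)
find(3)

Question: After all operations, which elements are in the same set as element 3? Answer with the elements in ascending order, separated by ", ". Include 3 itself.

Step 1: find(2) -> no change; set of 2 is {2}
Step 2: union(4, 3) -> merged; set of 4 now {3, 4}
Step 3: union(3, 1) -> merged; set of 3 now {1, 3, 4}
Step 4: union(4, 2) -> merged; set of 4 now {1, 2, 3, 4}
Step 5: union(1, 3) -> already same set; set of 1 now {1, 2, 3, 4}
Step 6: find(3) -> no change; set of 3 is {1, 2, 3, 4}
Component of 3: {1, 2, 3, 4}

Answer: 1, 2, 3, 4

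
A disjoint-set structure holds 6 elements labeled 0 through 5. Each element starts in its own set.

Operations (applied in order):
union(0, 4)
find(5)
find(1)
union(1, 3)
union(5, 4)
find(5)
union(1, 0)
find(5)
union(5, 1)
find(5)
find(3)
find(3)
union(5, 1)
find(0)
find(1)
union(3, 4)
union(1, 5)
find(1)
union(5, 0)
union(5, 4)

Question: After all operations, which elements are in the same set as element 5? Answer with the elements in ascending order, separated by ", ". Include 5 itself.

Step 1: union(0, 4) -> merged; set of 0 now {0, 4}
Step 2: find(5) -> no change; set of 5 is {5}
Step 3: find(1) -> no change; set of 1 is {1}
Step 4: union(1, 3) -> merged; set of 1 now {1, 3}
Step 5: union(5, 4) -> merged; set of 5 now {0, 4, 5}
Step 6: find(5) -> no change; set of 5 is {0, 4, 5}
Step 7: union(1, 0) -> merged; set of 1 now {0, 1, 3, 4, 5}
Step 8: find(5) -> no change; set of 5 is {0, 1, 3, 4, 5}
Step 9: union(5, 1) -> already same set; set of 5 now {0, 1, 3, 4, 5}
Step 10: find(5) -> no change; set of 5 is {0, 1, 3, 4, 5}
Step 11: find(3) -> no change; set of 3 is {0, 1, 3, 4, 5}
Step 12: find(3) -> no change; set of 3 is {0, 1, 3, 4, 5}
Step 13: union(5, 1) -> already same set; set of 5 now {0, 1, 3, 4, 5}
Step 14: find(0) -> no change; set of 0 is {0, 1, 3, 4, 5}
Step 15: find(1) -> no change; set of 1 is {0, 1, 3, 4, 5}
Step 16: union(3, 4) -> already same set; set of 3 now {0, 1, 3, 4, 5}
Step 17: union(1, 5) -> already same set; set of 1 now {0, 1, 3, 4, 5}
Step 18: find(1) -> no change; set of 1 is {0, 1, 3, 4, 5}
Step 19: union(5, 0) -> already same set; set of 5 now {0, 1, 3, 4, 5}
Step 20: union(5, 4) -> already same set; set of 5 now {0, 1, 3, 4, 5}
Component of 5: {0, 1, 3, 4, 5}

Answer: 0, 1, 3, 4, 5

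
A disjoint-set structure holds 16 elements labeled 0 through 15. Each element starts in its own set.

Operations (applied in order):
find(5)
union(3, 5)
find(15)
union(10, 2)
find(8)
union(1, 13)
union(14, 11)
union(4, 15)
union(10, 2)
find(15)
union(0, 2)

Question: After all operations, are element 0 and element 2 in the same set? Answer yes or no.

Step 1: find(5) -> no change; set of 5 is {5}
Step 2: union(3, 5) -> merged; set of 3 now {3, 5}
Step 3: find(15) -> no change; set of 15 is {15}
Step 4: union(10, 2) -> merged; set of 10 now {2, 10}
Step 5: find(8) -> no change; set of 8 is {8}
Step 6: union(1, 13) -> merged; set of 1 now {1, 13}
Step 7: union(14, 11) -> merged; set of 14 now {11, 14}
Step 8: union(4, 15) -> merged; set of 4 now {4, 15}
Step 9: union(10, 2) -> already same set; set of 10 now {2, 10}
Step 10: find(15) -> no change; set of 15 is {4, 15}
Step 11: union(0, 2) -> merged; set of 0 now {0, 2, 10}
Set of 0: {0, 2, 10}; 2 is a member.

Answer: yes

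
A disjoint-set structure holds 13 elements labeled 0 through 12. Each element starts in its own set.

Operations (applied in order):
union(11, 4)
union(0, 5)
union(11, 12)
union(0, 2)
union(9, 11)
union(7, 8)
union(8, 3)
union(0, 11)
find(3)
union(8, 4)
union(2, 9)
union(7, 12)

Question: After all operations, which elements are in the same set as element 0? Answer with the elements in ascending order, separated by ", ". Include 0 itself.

Step 1: union(11, 4) -> merged; set of 11 now {4, 11}
Step 2: union(0, 5) -> merged; set of 0 now {0, 5}
Step 3: union(11, 12) -> merged; set of 11 now {4, 11, 12}
Step 4: union(0, 2) -> merged; set of 0 now {0, 2, 5}
Step 5: union(9, 11) -> merged; set of 9 now {4, 9, 11, 12}
Step 6: union(7, 8) -> merged; set of 7 now {7, 8}
Step 7: union(8, 3) -> merged; set of 8 now {3, 7, 8}
Step 8: union(0, 11) -> merged; set of 0 now {0, 2, 4, 5, 9, 11, 12}
Step 9: find(3) -> no change; set of 3 is {3, 7, 8}
Step 10: union(8, 4) -> merged; set of 8 now {0, 2, 3, 4, 5, 7, 8, 9, 11, 12}
Step 11: union(2, 9) -> already same set; set of 2 now {0, 2, 3, 4, 5, 7, 8, 9, 11, 12}
Step 12: union(7, 12) -> already same set; set of 7 now {0, 2, 3, 4, 5, 7, 8, 9, 11, 12}
Component of 0: {0, 2, 3, 4, 5, 7, 8, 9, 11, 12}

Answer: 0, 2, 3, 4, 5, 7, 8, 9, 11, 12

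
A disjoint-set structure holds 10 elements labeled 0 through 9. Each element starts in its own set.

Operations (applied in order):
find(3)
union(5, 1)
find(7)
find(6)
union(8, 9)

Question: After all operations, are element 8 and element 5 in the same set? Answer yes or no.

Answer: no

Derivation:
Step 1: find(3) -> no change; set of 3 is {3}
Step 2: union(5, 1) -> merged; set of 5 now {1, 5}
Step 3: find(7) -> no change; set of 7 is {7}
Step 4: find(6) -> no change; set of 6 is {6}
Step 5: union(8, 9) -> merged; set of 8 now {8, 9}
Set of 8: {8, 9}; 5 is not a member.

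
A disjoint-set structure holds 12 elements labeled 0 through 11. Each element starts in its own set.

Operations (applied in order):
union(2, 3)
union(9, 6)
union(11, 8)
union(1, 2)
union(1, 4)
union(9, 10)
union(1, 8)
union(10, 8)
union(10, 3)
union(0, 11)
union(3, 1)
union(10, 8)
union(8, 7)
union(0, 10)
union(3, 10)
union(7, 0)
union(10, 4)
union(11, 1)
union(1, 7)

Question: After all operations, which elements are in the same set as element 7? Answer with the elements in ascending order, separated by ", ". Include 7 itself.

Step 1: union(2, 3) -> merged; set of 2 now {2, 3}
Step 2: union(9, 6) -> merged; set of 9 now {6, 9}
Step 3: union(11, 8) -> merged; set of 11 now {8, 11}
Step 4: union(1, 2) -> merged; set of 1 now {1, 2, 3}
Step 5: union(1, 4) -> merged; set of 1 now {1, 2, 3, 4}
Step 6: union(9, 10) -> merged; set of 9 now {6, 9, 10}
Step 7: union(1, 8) -> merged; set of 1 now {1, 2, 3, 4, 8, 11}
Step 8: union(10, 8) -> merged; set of 10 now {1, 2, 3, 4, 6, 8, 9, 10, 11}
Step 9: union(10, 3) -> already same set; set of 10 now {1, 2, 3, 4, 6, 8, 9, 10, 11}
Step 10: union(0, 11) -> merged; set of 0 now {0, 1, 2, 3, 4, 6, 8, 9, 10, 11}
Step 11: union(3, 1) -> already same set; set of 3 now {0, 1, 2, 3, 4, 6, 8, 9, 10, 11}
Step 12: union(10, 8) -> already same set; set of 10 now {0, 1, 2, 3, 4, 6, 8, 9, 10, 11}
Step 13: union(8, 7) -> merged; set of 8 now {0, 1, 2, 3, 4, 6, 7, 8, 9, 10, 11}
Step 14: union(0, 10) -> already same set; set of 0 now {0, 1, 2, 3, 4, 6, 7, 8, 9, 10, 11}
Step 15: union(3, 10) -> already same set; set of 3 now {0, 1, 2, 3, 4, 6, 7, 8, 9, 10, 11}
Step 16: union(7, 0) -> already same set; set of 7 now {0, 1, 2, 3, 4, 6, 7, 8, 9, 10, 11}
Step 17: union(10, 4) -> already same set; set of 10 now {0, 1, 2, 3, 4, 6, 7, 8, 9, 10, 11}
Step 18: union(11, 1) -> already same set; set of 11 now {0, 1, 2, 3, 4, 6, 7, 8, 9, 10, 11}
Step 19: union(1, 7) -> already same set; set of 1 now {0, 1, 2, 3, 4, 6, 7, 8, 9, 10, 11}
Component of 7: {0, 1, 2, 3, 4, 6, 7, 8, 9, 10, 11}

Answer: 0, 1, 2, 3, 4, 6, 7, 8, 9, 10, 11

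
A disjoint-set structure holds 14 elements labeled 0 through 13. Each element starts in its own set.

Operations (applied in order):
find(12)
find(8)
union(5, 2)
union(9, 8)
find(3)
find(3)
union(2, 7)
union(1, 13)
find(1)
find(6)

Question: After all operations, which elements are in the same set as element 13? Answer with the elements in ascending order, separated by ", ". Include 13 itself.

Step 1: find(12) -> no change; set of 12 is {12}
Step 2: find(8) -> no change; set of 8 is {8}
Step 3: union(5, 2) -> merged; set of 5 now {2, 5}
Step 4: union(9, 8) -> merged; set of 9 now {8, 9}
Step 5: find(3) -> no change; set of 3 is {3}
Step 6: find(3) -> no change; set of 3 is {3}
Step 7: union(2, 7) -> merged; set of 2 now {2, 5, 7}
Step 8: union(1, 13) -> merged; set of 1 now {1, 13}
Step 9: find(1) -> no change; set of 1 is {1, 13}
Step 10: find(6) -> no change; set of 6 is {6}
Component of 13: {1, 13}

Answer: 1, 13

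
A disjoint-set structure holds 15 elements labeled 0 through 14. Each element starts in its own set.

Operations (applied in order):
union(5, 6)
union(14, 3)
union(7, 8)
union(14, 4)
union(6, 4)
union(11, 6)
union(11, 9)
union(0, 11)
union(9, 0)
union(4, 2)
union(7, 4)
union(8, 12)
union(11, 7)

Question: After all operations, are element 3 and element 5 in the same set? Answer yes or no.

Step 1: union(5, 6) -> merged; set of 5 now {5, 6}
Step 2: union(14, 3) -> merged; set of 14 now {3, 14}
Step 3: union(7, 8) -> merged; set of 7 now {7, 8}
Step 4: union(14, 4) -> merged; set of 14 now {3, 4, 14}
Step 5: union(6, 4) -> merged; set of 6 now {3, 4, 5, 6, 14}
Step 6: union(11, 6) -> merged; set of 11 now {3, 4, 5, 6, 11, 14}
Step 7: union(11, 9) -> merged; set of 11 now {3, 4, 5, 6, 9, 11, 14}
Step 8: union(0, 11) -> merged; set of 0 now {0, 3, 4, 5, 6, 9, 11, 14}
Step 9: union(9, 0) -> already same set; set of 9 now {0, 3, 4, 5, 6, 9, 11, 14}
Step 10: union(4, 2) -> merged; set of 4 now {0, 2, 3, 4, 5, 6, 9, 11, 14}
Step 11: union(7, 4) -> merged; set of 7 now {0, 2, 3, 4, 5, 6, 7, 8, 9, 11, 14}
Step 12: union(8, 12) -> merged; set of 8 now {0, 2, 3, 4, 5, 6, 7, 8, 9, 11, 12, 14}
Step 13: union(11, 7) -> already same set; set of 11 now {0, 2, 3, 4, 5, 6, 7, 8, 9, 11, 12, 14}
Set of 3: {0, 2, 3, 4, 5, 6, 7, 8, 9, 11, 12, 14}; 5 is a member.

Answer: yes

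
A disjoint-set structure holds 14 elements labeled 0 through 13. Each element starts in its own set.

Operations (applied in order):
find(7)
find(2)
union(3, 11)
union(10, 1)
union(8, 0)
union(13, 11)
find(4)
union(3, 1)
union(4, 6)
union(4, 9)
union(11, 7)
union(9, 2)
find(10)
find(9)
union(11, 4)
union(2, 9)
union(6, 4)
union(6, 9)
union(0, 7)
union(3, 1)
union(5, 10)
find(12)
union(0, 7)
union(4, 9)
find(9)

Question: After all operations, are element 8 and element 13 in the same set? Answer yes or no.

Step 1: find(7) -> no change; set of 7 is {7}
Step 2: find(2) -> no change; set of 2 is {2}
Step 3: union(3, 11) -> merged; set of 3 now {3, 11}
Step 4: union(10, 1) -> merged; set of 10 now {1, 10}
Step 5: union(8, 0) -> merged; set of 8 now {0, 8}
Step 6: union(13, 11) -> merged; set of 13 now {3, 11, 13}
Step 7: find(4) -> no change; set of 4 is {4}
Step 8: union(3, 1) -> merged; set of 3 now {1, 3, 10, 11, 13}
Step 9: union(4, 6) -> merged; set of 4 now {4, 6}
Step 10: union(4, 9) -> merged; set of 4 now {4, 6, 9}
Step 11: union(11, 7) -> merged; set of 11 now {1, 3, 7, 10, 11, 13}
Step 12: union(9, 2) -> merged; set of 9 now {2, 4, 6, 9}
Step 13: find(10) -> no change; set of 10 is {1, 3, 7, 10, 11, 13}
Step 14: find(9) -> no change; set of 9 is {2, 4, 6, 9}
Step 15: union(11, 4) -> merged; set of 11 now {1, 2, 3, 4, 6, 7, 9, 10, 11, 13}
Step 16: union(2, 9) -> already same set; set of 2 now {1, 2, 3, 4, 6, 7, 9, 10, 11, 13}
Step 17: union(6, 4) -> already same set; set of 6 now {1, 2, 3, 4, 6, 7, 9, 10, 11, 13}
Step 18: union(6, 9) -> already same set; set of 6 now {1, 2, 3, 4, 6, 7, 9, 10, 11, 13}
Step 19: union(0, 7) -> merged; set of 0 now {0, 1, 2, 3, 4, 6, 7, 8, 9, 10, 11, 13}
Step 20: union(3, 1) -> already same set; set of 3 now {0, 1, 2, 3, 4, 6, 7, 8, 9, 10, 11, 13}
Step 21: union(5, 10) -> merged; set of 5 now {0, 1, 2, 3, 4, 5, 6, 7, 8, 9, 10, 11, 13}
Step 22: find(12) -> no change; set of 12 is {12}
Step 23: union(0, 7) -> already same set; set of 0 now {0, 1, 2, 3, 4, 5, 6, 7, 8, 9, 10, 11, 13}
Step 24: union(4, 9) -> already same set; set of 4 now {0, 1, 2, 3, 4, 5, 6, 7, 8, 9, 10, 11, 13}
Step 25: find(9) -> no change; set of 9 is {0, 1, 2, 3, 4, 5, 6, 7, 8, 9, 10, 11, 13}
Set of 8: {0, 1, 2, 3, 4, 5, 6, 7, 8, 9, 10, 11, 13}; 13 is a member.

Answer: yes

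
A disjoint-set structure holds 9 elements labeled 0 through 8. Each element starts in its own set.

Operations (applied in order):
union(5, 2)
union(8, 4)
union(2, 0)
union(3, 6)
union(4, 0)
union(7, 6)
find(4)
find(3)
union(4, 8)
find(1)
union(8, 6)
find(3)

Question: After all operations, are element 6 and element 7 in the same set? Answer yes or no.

Step 1: union(5, 2) -> merged; set of 5 now {2, 5}
Step 2: union(8, 4) -> merged; set of 8 now {4, 8}
Step 3: union(2, 0) -> merged; set of 2 now {0, 2, 5}
Step 4: union(3, 6) -> merged; set of 3 now {3, 6}
Step 5: union(4, 0) -> merged; set of 4 now {0, 2, 4, 5, 8}
Step 6: union(7, 6) -> merged; set of 7 now {3, 6, 7}
Step 7: find(4) -> no change; set of 4 is {0, 2, 4, 5, 8}
Step 8: find(3) -> no change; set of 3 is {3, 6, 7}
Step 9: union(4, 8) -> already same set; set of 4 now {0, 2, 4, 5, 8}
Step 10: find(1) -> no change; set of 1 is {1}
Step 11: union(8, 6) -> merged; set of 8 now {0, 2, 3, 4, 5, 6, 7, 8}
Step 12: find(3) -> no change; set of 3 is {0, 2, 3, 4, 5, 6, 7, 8}
Set of 6: {0, 2, 3, 4, 5, 6, 7, 8}; 7 is a member.

Answer: yes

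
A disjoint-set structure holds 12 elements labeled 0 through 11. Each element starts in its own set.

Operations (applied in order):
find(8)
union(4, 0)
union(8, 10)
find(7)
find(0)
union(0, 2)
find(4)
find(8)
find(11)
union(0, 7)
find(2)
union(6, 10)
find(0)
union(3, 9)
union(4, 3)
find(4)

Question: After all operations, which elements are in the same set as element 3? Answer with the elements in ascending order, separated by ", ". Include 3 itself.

Step 1: find(8) -> no change; set of 8 is {8}
Step 2: union(4, 0) -> merged; set of 4 now {0, 4}
Step 3: union(8, 10) -> merged; set of 8 now {8, 10}
Step 4: find(7) -> no change; set of 7 is {7}
Step 5: find(0) -> no change; set of 0 is {0, 4}
Step 6: union(0, 2) -> merged; set of 0 now {0, 2, 4}
Step 7: find(4) -> no change; set of 4 is {0, 2, 4}
Step 8: find(8) -> no change; set of 8 is {8, 10}
Step 9: find(11) -> no change; set of 11 is {11}
Step 10: union(0, 7) -> merged; set of 0 now {0, 2, 4, 7}
Step 11: find(2) -> no change; set of 2 is {0, 2, 4, 7}
Step 12: union(6, 10) -> merged; set of 6 now {6, 8, 10}
Step 13: find(0) -> no change; set of 0 is {0, 2, 4, 7}
Step 14: union(3, 9) -> merged; set of 3 now {3, 9}
Step 15: union(4, 3) -> merged; set of 4 now {0, 2, 3, 4, 7, 9}
Step 16: find(4) -> no change; set of 4 is {0, 2, 3, 4, 7, 9}
Component of 3: {0, 2, 3, 4, 7, 9}

Answer: 0, 2, 3, 4, 7, 9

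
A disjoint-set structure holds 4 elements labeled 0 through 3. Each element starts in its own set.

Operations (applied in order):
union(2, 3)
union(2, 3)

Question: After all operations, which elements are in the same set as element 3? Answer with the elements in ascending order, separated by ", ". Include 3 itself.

Step 1: union(2, 3) -> merged; set of 2 now {2, 3}
Step 2: union(2, 3) -> already same set; set of 2 now {2, 3}
Component of 3: {2, 3}

Answer: 2, 3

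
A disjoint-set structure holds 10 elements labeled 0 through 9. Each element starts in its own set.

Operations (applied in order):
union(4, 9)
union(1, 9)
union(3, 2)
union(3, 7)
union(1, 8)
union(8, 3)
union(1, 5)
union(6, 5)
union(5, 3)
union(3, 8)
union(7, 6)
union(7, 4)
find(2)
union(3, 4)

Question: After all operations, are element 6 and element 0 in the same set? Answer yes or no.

Step 1: union(4, 9) -> merged; set of 4 now {4, 9}
Step 2: union(1, 9) -> merged; set of 1 now {1, 4, 9}
Step 3: union(3, 2) -> merged; set of 3 now {2, 3}
Step 4: union(3, 7) -> merged; set of 3 now {2, 3, 7}
Step 5: union(1, 8) -> merged; set of 1 now {1, 4, 8, 9}
Step 6: union(8, 3) -> merged; set of 8 now {1, 2, 3, 4, 7, 8, 9}
Step 7: union(1, 5) -> merged; set of 1 now {1, 2, 3, 4, 5, 7, 8, 9}
Step 8: union(6, 5) -> merged; set of 6 now {1, 2, 3, 4, 5, 6, 7, 8, 9}
Step 9: union(5, 3) -> already same set; set of 5 now {1, 2, 3, 4, 5, 6, 7, 8, 9}
Step 10: union(3, 8) -> already same set; set of 3 now {1, 2, 3, 4, 5, 6, 7, 8, 9}
Step 11: union(7, 6) -> already same set; set of 7 now {1, 2, 3, 4, 5, 6, 7, 8, 9}
Step 12: union(7, 4) -> already same set; set of 7 now {1, 2, 3, 4, 5, 6, 7, 8, 9}
Step 13: find(2) -> no change; set of 2 is {1, 2, 3, 4, 5, 6, 7, 8, 9}
Step 14: union(3, 4) -> already same set; set of 3 now {1, 2, 3, 4, 5, 6, 7, 8, 9}
Set of 6: {1, 2, 3, 4, 5, 6, 7, 8, 9}; 0 is not a member.

Answer: no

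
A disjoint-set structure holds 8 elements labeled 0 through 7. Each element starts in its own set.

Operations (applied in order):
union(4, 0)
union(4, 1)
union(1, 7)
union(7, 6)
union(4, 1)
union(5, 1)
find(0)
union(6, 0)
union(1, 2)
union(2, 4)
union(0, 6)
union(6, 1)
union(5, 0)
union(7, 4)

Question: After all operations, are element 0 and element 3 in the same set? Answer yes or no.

Answer: no

Derivation:
Step 1: union(4, 0) -> merged; set of 4 now {0, 4}
Step 2: union(4, 1) -> merged; set of 4 now {0, 1, 4}
Step 3: union(1, 7) -> merged; set of 1 now {0, 1, 4, 7}
Step 4: union(7, 6) -> merged; set of 7 now {0, 1, 4, 6, 7}
Step 5: union(4, 1) -> already same set; set of 4 now {0, 1, 4, 6, 7}
Step 6: union(5, 1) -> merged; set of 5 now {0, 1, 4, 5, 6, 7}
Step 7: find(0) -> no change; set of 0 is {0, 1, 4, 5, 6, 7}
Step 8: union(6, 0) -> already same set; set of 6 now {0, 1, 4, 5, 6, 7}
Step 9: union(1, 2) -> merged; set of 1 now {0, 1, 2, 4, 5, 6, 7}
Step 10: union(2, 4) -> already same set; set of 2 now {0, 1, 2, 4, 5, 6, 7}
Step 11: union(0, 6) -> already same set; set of 0 now {0, 1, 2, 4, 5, 6, 7}
Step 12: union(6, 1) -> already same set; set of 6 now {0, 1, 2, 4, 5, 6, 7}
Step 13: union(5, 0) -> already same set; set of 5 now {0, 1, 2, 4, 5, 6, 7}
Step 14: union(7, 4) -> already same set; set of 7 now {0, 1, 2, 4, 5, 6, 7}
Set of 0: {0, 1, 2, 4, 5, 6, 7}; 3 is not a member.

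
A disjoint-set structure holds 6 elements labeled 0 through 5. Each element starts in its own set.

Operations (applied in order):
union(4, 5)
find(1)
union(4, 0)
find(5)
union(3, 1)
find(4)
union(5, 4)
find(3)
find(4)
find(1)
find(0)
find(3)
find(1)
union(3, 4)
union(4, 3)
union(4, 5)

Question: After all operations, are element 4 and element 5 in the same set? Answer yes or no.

Step 1: union(4, 5) -> merged; set of 4 now {4, 5}
Step 2: find(1) -> no change; set of 1 is {1}
Step 3: union(4, 0) -> merged; set of 4 now {0, 4, 5}
Step 4: find(5) -> no change; set of 5 is {0, 4, 5}
Step 5: union(3, 1) -> merged; set of 3 now {1, 3}
Step 6: find(4) -> no change; set of 4 is {0, 4, 5}
Step 7: union(5, 4) -> already same set; set of 5 now {0, 4, 5}
Step 8: find(3) -> no change; set of 3 is {1, 3}
Step 9: find(4) -> no change; set of 4 is {0, 4, 5}
Step 10: find(1) -> no change; set of 1 is {1, 3}
Step 11: find(0) -> no change; set of 0 is {0, 4, 5}
Step 12: find(3) -> no change; set of 3 is {1, 3}
Step 13: find(1) -> no change; set of 1 is {1, 3}
Step 14: union(3, 4) -> merged; set of 3 now {0, 1, 3, 4, 5}
Step 15: union(4, 3) -> already same set; set of 4 now {0, 1, 3, 4, 5}
Step 16: union(4, 5) -> already same set; set of 4 now {0, 1, 3, 4, 5}
Set of 4: {0, 1, 3, 4, 5}; 5 is a member.

Answer: yes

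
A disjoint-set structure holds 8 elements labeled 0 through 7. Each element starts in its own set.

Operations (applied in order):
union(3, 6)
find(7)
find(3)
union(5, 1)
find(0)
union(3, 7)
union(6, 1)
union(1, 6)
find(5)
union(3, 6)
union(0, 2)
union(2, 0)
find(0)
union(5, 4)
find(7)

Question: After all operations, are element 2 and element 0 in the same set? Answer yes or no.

Step 1: union(3, 6) -> merged; set of 3 now {3, 6}
Step 2: find(7) -> no change; set of 7 is {7}
Step 3: find(3) -> no change; set of 3 is {3, 6}
Step 4: union(5, 1) -> merged; set of 5 now {1, 5}
Step 5: find(0) -> no change; set of 0 is {0}
Step 6: union(3, 7) -> merged; set of 3 now {3, 6, 7}
Step 7: union(6, 1) -> merged; set of 6 now {1, 3, 5, 6, 7}
Step 8: union(1, 6) -> already same set; set of 1 now {1, 3, 5, 6, 7}
Step 9: find(5) -> no change; set of 5 is {1, 3, 5, 6, 7}
Step 10: union(3, 6) -> already same set; set of 3 now {1, 3, 5, 6, 7}
Step 11: union(0, 2) -> merged; set of 0 now {0, 2}
Step 12: union(2, 0) -> already same set; set of 2 now {0, 2}
Step 13: find(0) -> no change; set of 0 is {0, 2}
Step 14: union(5, 4) -> merged; set of 5 now {1, 3, 4, 5, 6, 7}
Step 15: find(7) -> no change; set of 7 is {1, 3, 4, 5, 6, 7}
Set of 2: {0, 2}; 0 is a member.

Answer: yes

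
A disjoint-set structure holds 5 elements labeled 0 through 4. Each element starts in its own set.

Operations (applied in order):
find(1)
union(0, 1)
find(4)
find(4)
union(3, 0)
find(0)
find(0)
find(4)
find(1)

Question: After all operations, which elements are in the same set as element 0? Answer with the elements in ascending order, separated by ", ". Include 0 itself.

Answer: 0, 1, 3

Derivation:
Step 1: find(1) -> no change; set of 1 is {1}
Step 2: union(0, 1) -> merged; set of 0 now {0, 1}
Step 3: find(4) -> no change; set of 4 is {4}
Step 4: find(4) -> no change; set of 4 is {4}
Step 5: union(3, 0) -> merged; set of 3 now {0, 1, 3}
Step 6: find(0) -> no change; set of 0 is {0, 1, 3}
Step 7: find(0) -> no change; set of 0 is {0, 1, 3}
Step 8: find(4) -> no change; set of 4 is {4}
Step 9: find(1) -> no change; set of 1 is {0, 1, 3}
Component of 0: {0, 1, 3}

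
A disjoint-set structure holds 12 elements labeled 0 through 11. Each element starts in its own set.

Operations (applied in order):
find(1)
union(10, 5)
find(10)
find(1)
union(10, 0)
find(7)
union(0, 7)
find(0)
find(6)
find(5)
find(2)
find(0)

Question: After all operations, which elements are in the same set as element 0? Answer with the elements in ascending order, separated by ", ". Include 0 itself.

Answer: 0, 5, 7, 10

Derivation:
Step 1: find(1) -> no change; set of 1 is {1}
Step 2: union(10, 5) -> merged; set of 10 now {5, 10}
Step 3: find(10) -> no change; set of 10 is {5, 10}
Step 4: find(1) -> no change; set of 1 is {1}
Step 5: union(10, 0) -> merged; set of 10 now {0, 5, 10}
Step 6: find(7) -> no change; set of 7 is {7}
Step 7: union(0, 7) -> merged; set of 0 now {0, 5, 7, 10}
Step 8: find(0) -> no change; set of 0 is {0, 5, 7, 10}
Step 9: find(6) -> no change; set of 6 is {6}
Step 10: find(5) -> no change; set of 5 is {0, 5, 7, 10}
Step 11: find(2) -> no change; set of 2 is {2}
Step 12: find(0) -> no change; set of 0 is {0, 5, 7, 10}
Component of 0: {0, 5, 7, 10}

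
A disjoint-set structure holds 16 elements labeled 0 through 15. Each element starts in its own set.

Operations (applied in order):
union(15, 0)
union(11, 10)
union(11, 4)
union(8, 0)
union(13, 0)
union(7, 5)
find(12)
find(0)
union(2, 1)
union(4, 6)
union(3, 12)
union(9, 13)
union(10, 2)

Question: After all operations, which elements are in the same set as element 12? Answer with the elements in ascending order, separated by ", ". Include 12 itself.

Step 1: union(15, 0) -> merged; set of 15 now {0, 15}
Step 2: union(11, 10) -> merged; set of 11 now {10, 11}
Step 3: union(11, 4) -> merged; set of 11 now {4, 10, 11}
Step 4: union(8, 0) -> merged; set of 8 now {0, 8, 15}
Step 5: union(13, 0) -> merged; set of 13 now {0, 8, 13, 15}
Step 6: union(7, 5) -> merged; set of 7 now {5, 7}
Step 7: find(12) -> no change; set of 12 is {12}
Step 8: find(0) -> no change; set of 0 is {0, 8, 13, 15}
Step 9: union(2, 1) -> merged; set of 2 now {1, 2}
Step 10: union(4, 6) -> merged; set of 4 now {4, 6, 10, 11}
Step 11: union(3, 12) -> merged; set of 3 now {3, 12}
Step 12: union(9, 13) -> merged; set of 9 now {0, 8, 9, 13, 15}
Step 13: union(10, 2) -> merged; set of 10 now {1, 2, 4, 6, 10, 11}
Component of 12: {3, 12}

Answer: 3, 12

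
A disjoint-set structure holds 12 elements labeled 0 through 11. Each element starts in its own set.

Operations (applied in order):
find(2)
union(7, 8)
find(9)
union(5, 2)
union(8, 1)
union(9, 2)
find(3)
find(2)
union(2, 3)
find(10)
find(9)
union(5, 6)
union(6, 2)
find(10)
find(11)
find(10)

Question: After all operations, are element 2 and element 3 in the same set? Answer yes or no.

Step 1: find(2) -> no change; set of 2 is {2}
Step 2: union(7, 8) -> merged; set of 7 now {7, 8}
Step 3: find(9) -> no change; set of 9 is {9}
Step 4: union(5, 2) -> merged; set of 5 now {2, 5}
Step 5: union(8, 1) -> merged; set of 8 now {1, 7, 8}
Step 6: union(9, 2) -> merged; set of 9 now {2, 5, 9}
Step 7: find(3) -> no change; set of 3 is {3}
Step 8: find(2) -> no change; set of 2 is {2, 5, 9}
Step 9: union(2, 3) -> merged; set of 2 now {2, 3, 5, 9}
Step 10: find(10) -> no change; set of 10 is {10}
Step 11: find(9) -> no change; set of 9 is {2, 3, 5, 9}
Step 12: union(5, 6) -> merged; set of 5 now {2, 3, 5, 6, 9}
Step 13: union(6, 2) -> already same set; set of 6 now {2, 3, 5, 6, 9}
Step 14: find(10) -> no change; set of 10 is {10}
Step 15: find(11) -> no change; set of 11 is {11}
Step 16: find(10) -> no change; set of 10 is {10}
Set of 2: {2, 3, 5, 6, 9}; 3 is a member.

Answer: yes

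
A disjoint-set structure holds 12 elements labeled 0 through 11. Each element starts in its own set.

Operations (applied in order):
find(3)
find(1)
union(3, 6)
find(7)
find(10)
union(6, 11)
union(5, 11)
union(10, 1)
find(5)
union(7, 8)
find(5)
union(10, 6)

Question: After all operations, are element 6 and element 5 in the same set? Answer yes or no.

Answer: yes

Derivation:
Step 1: find(3) -> no change; set of 3 is {3}
Step 2: find(1) -> no change; set of 1 is {1}
Step 3: union(3, 6) -> merged; set of 3 now {3, 6}
Step 4: find(7) -> no change; set of 7 is {7}
Step 5: find(10) -> no change; set of 10 is {10}
Step 6: union(6, 11) -> merged; set of 6 now {3, 6, 11}
Step 7: union(5, 11) -> merged; set of 5 now {3, 5, 6, 11}
Step 8: union(10, 1) -> merged; set of 10 now {1, 10}
Step 9: find(5) -> no change; set of 5 is {3, 5, 6, 11}
Step 10: union(7, 8) -> merged; set of 7 now {7, 8}
Step 11: find(5) -> no change; set of 5 is {3, 5, 6, 11}
Step 12: union(10, 6) -> merged; set of 10 now {1, 3, 5, 6, 10, 11}
Set of 6: {1, 3, 5, 6, 10, 11}; 5 is a member.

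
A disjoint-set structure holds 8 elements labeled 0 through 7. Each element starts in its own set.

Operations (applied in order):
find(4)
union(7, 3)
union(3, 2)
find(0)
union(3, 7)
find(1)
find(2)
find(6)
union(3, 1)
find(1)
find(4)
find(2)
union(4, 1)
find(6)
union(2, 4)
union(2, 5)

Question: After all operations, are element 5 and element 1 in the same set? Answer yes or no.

Answer: yes

Derivation:
Step 1: find(4) -> no change; set of 4 is {4}
Step 2: union(7, 3) -> merged; set of 7 now {3, 7}
Step 3: union(3, 2) -> merged; set of 3 now {2, 3, 7}
Step 4: find(0) -> no change; set of 0 is {0}
Step 5: union(3, 7) -> already same set; set of 3 now {2, 3, 7}
Step 6: find(1) -> no change; set of 1 is {1}
Step 7: find(2) -> no change; set of 2 is {2, 3, 7}
Step 8: find(6) -> no change; set of 6 is {6}
Step 9: union(3, 1) -> merged; set of 3 now {1, 2, 3, 7}
Step 10: find(1) -> no change; set of 1 is {1, 2, 3, 7}
Step 11: find(4) -> no change; set of 4 is {4}
Step 12: find(2) -> no change; set of 2 is {1, 2, 3, 7}
Step 13: union(4, 1) -> merged; set of 4 now {1, 2, 3, 4, 7}
Step 14: find(6) -> no change; set of 6 is {6}
Step 15: union(2, 4) -> already same set; set of 2 now {1, 2, 3, 4, 7}
Step 16: union(2, 5) -> merged; set of 2 now {1, 2, 3, 4, 5, 7}
Set of 5: {1, 2, 3, 4, 5, 7}; 1 is a member.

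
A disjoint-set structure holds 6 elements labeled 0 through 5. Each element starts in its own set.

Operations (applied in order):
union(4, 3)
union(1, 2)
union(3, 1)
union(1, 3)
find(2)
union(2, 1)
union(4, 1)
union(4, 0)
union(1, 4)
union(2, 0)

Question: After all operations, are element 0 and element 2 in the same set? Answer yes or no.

Step 1: union(4, 3) -> merged; set of 4 now {3, 4}
Step 2: union(1, 2) -> merged; set of 1 now {1, 2}
Step 3: union(3, 1) -> merged; set of 3 now {1, 2, 3, 4}
Step 4: union(1, 3) -> already same set; set of 1 now {1, 2, 3, 4}
Step 5: find(2) -> no change; set of 2 is {1, 2, 3, 4}
Step 6: union(2, 1) -> already same set; set of 2 now {1, 2, 3, 4}
Step 7: union(4, 1) -> already same set; set of 4 now {1, 2, 3, 4}
Step 8: union(4, 0) -> merged; set of 4 now {0, 1, 2, 3, 4}
Step 9: union(1, 4) -> already same set; set of 1 now {0, 1, 2, 3, 4}
Step 10: union(2, 0) -> already same set; set of 2 now {0, 1, 2, 3, 4}
Set of 0: {0, 1, 2, 3, 4}; 2 is a member.

Answer: yes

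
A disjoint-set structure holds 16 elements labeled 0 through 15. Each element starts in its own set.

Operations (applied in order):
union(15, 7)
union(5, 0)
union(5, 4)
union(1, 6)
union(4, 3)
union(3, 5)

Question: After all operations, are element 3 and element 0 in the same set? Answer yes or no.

Answer: yes

Derivation:
Step 1: union(15, 7) -> merged; set of 15 now {7, 15}
Step 2: union(5, 0) -> merged; set of 5 now {0, 5}
Step 3: union(5, 4) -> merged; set of 5 now {0, 4, 5}
Step 4: union(1, 6) -> merged; set of 1 now {1, 6}
Step 5: union(4, 3) -> merged; set of 4 now {0, 3, 4, 5}
Step 6: union(3, 5) -> already same set; set of 3 now {0, 3, 4, 5}
Set of 3: {0, 3, 4, 5}; 0 is a member.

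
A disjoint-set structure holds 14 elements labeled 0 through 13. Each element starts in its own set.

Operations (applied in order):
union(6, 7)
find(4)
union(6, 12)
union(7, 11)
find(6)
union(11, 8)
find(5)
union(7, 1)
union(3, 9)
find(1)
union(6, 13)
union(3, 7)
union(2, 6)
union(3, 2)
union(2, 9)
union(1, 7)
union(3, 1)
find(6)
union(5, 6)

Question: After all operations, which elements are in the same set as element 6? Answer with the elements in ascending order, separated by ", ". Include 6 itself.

Step 1: union(6, 7) -> merged; set of 6 now {6, 7}
Step 2: find(4) -> no change; set of 4 is {4}
Step 3: union(6, 12) -> merged; set of 6 now {6, 7, 12}
Step 4: union(7, 11) -> merged; set of 7 now {6, 7, 11, 12}
Step 5: find(6) -> no change; set of 6 is {6, 7, 11, 12}
Step 6: union(11, 8) -> merged; set of 11 now {6, 7, 8, 11, 12}
Step 7: find(5) -> no change; set of 5 is {5}
Step 8: union(7, 1) -> merged; set of 7 now {1, 6, 7, 8, 11, 12}
Step 9: union(3, 9) -> merged; set of 3 now {3, 9}
Step 10: find(1) -> no change; set of 1 is {1, 6, 7, 8, 11, 12}
Step 11: union(6, 13) -> merged; set of 6 now {1, 6, 7, 8, 11, 12, 13}
Step 12: union(3, 7) -> merged; set of 3 now {1, 3, 6, 7, 8, 9, 11, 12, 13}
Step 13: union(2, 6) -> merged; set of 2 now {1, 2, 3, 6, 7, 8, 9, 11, 12, 13}
Step 14: union(3, 2) -> already same set; set of 3 now {1, 2, 3, 6, 7, 8, 9, 11, 12, 13}
Step 15: union(2, 9) -> already same set; set of 2 now {1, 2, 3, 6, 7, 8, 9, 11, 12, 13}
Step 16: union(1, 7) -> already same set; set of 1 now {1, 2, 3, 6, 7, 8, 9, 11, 12, 13}
Step 17: union(3, 1) -> already same set; set of 3 now {1, 2, 3, 6, 7, 8, 9, 11, 12, 13}
Step 18: find(6) -> no change; set of 6 is {1, 2, 3, 6, 7, 8, 9, 11, 12, 13}
Step 19: union(5, 6) -> merged; set of 5 now {1, 2, 3, 5, 6, 7, 8, 9, 11, 12, 13}
Component of 6: {1, 2, 3, 5, 6, 7, 8, 9, 11, 12, 13}

Answer: 1, 2, 3, 5, 6, 7, 8, 9, 11, 12, 13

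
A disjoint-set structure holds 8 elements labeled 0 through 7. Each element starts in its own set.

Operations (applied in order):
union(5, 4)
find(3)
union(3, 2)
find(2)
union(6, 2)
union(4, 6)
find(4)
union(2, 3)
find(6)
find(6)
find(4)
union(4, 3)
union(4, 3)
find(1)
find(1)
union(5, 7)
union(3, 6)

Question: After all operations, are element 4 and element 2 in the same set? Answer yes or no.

Answer: yes

Derivation:
Step 1: union(5, 4) -> merged; set of 5 now {4, 5}
Step 2: find(3) -> no change; set of 3 is {3}
Step 3: union(3, 2) -> merged; set of 3 now {2, 3}
Step 4: find(2) -> no change; set of 2 is {2, 3}
Step 5: union(6, 2) -> merged; set of 6 now {2, 3, 6}
Step 6: union(4, 6) -> merged; set of 4 now {2, 3, 4, 5, 6}
Step 7: find(4) -> no change; set of 4 is {2, 3, 4, 5, 6}
Step 8: union(2, 3) -> already same set; set of 2 now {2, 3, 4, 5, 6}
Step 9: find(6) -> no change; set of 6 is {2, 3, 4, 5, 6}
Step 10: find(6) -> no change; set of 6 is {2, 3, 4, 5, 6}
Step 11: find(4) -> no change; set of 4 is {2, 3, 4, 5, 6}
Step 12: union(4, 3) -> already same set; set of 4 now {2, 3, 4, 5, 6}
Step 13: union(4, 3) -> already same set; set of 4 now {2, 3, 4, 5, 6}
Step 14: find(1) -> no change; set of 1 is {1}
Step 15: find(1) -> no change; set of 1 is {1}
Step 16: union(5, 7) -> merged; set of 5 now {2, 3, 4, 5, 6, 7}
Step 17: union(3, 6) -> already same set; set of 3 now {2, 3, 4, 5, 6, 7}
Set of 4: {2, 3, 4, 5, 6, 7}; 2 is a member.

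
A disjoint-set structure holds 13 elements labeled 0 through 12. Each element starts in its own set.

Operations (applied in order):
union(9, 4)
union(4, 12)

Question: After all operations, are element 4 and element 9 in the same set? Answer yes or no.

Step 1: union(9, 4) -> merged; set of 9 now {4, 9}
Step 2: union(4, 12) -> merged; set of 4 now {4, 9, 12}
Set of 4: {4, 9, 12}; 9 is a member.

Answer: yes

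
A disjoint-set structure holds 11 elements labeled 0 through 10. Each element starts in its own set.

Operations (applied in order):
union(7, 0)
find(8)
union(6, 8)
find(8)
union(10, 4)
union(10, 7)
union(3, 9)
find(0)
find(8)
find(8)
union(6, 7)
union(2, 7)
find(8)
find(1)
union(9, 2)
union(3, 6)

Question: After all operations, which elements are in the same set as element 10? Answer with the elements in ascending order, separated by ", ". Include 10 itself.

Step 1: union(7, 0) -> merged; set of 7 now {0, 7}
Step 2: find(8) -> no change; set of 8 is {8}
Step 3: union(6, 8) -> merged; set of 6 now {6, 8}
Step 4: find(8) -> no change; set of 8 is {6, 8}
Step 5: union(10, 4) -> merged; set of 10 now {4, 10}
Step 6: union(10, 7) -> merged; set of 10 now {0, 4, 7, 10}
Step 7: union(3, 9) -> merged; set of 3 now {3, 9}
Step 8: find(0) -> no change; set of 0 is {0, 4, 7, 10}
Step 9: find(8) -> no change; set of 8 is {6, 8}
Step 10: find(8) -> no change; set of 8 is {6, 8}
Step 11: union(6, 7) -> merged; set of 6 now {0, 4, 6, 7, 8, 10}
Step 12: union(2, 7) -> merged; set of 2 now {0, 2, 4, 6, 7, 8, 10}
Step 13: find(8) -> no change; set of 8 is {0, 2, 4, 6, 7, 8, 10}
Step 14: find(1) -> no change; set of 1 is {1}
Step 15: union(9, 2) -> merged; set of 9 now {0, 2, 3, 4, 6, 7, 8, 9, 10}
Step 16: union(3, 6) -> already same set; set of 3 now {0, 2, 3, 4, 6, 7, 8, 9, 10}
Component of 10: {0, 2, 3, 4, 6, 7, 8, 9, 10}

Answer: 0, 2, 3, 4, 6, 7, 8, 9, 10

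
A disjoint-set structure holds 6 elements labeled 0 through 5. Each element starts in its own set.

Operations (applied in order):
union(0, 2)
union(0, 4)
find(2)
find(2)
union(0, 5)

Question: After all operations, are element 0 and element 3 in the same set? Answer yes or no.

Answer: no

Derivation:
Step 1: union(0, 2) -> merged; set of 0 now {0, 2}
Step 2: union(0, 4) -> merged; set of 0 now {0, 2, 4}
Step 3: find(2) -> no change; set of 2 is {0, 2, 4}
Step 4: find(2) -> no change; set of 2 is {0, 2, 4}
Step 5: union(0, 5) -> merged; set of 0 now {0, 2, 4, 5}
Set of 0: {0, 2, 4, 5}; 3 is not a member.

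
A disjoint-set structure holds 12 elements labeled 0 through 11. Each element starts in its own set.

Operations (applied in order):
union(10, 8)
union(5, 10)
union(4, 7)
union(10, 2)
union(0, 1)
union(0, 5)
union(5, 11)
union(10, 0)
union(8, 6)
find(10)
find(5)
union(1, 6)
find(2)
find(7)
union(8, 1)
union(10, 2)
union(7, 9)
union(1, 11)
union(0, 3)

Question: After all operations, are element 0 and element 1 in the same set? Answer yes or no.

Answer: yes

Derivation:
Step 1: union(10, 8) -> merged; set of 10 now {8, 10}
Step 2: union(5, 10) -> merged; set of 5 now {5, 8, 10}
Step 3: union(4, 7) -> merged; set of 4 now {4, 7}
Step 4: union(10, 2) -> merged; set of 10 now {2, 5, 8, 10}
Step 5: union(0, 1) -> merged; set of 0 now {0, 1}
Step 6: union(0, 5) -> merged; set of 0 now {0, 1, 2, 5, 8, 10}
Step 7: union(5, 11) -> merged; set of 5 now {0, 1, 2, 5, 8, 10, 11}
Step 8: union(10, 0) -> already same set; set of 10 now {0, 1, 2, 5, 8, 10, 11}
Step 9: union(8, 6) -> merged; set of 8 now {0, 1, 2, 5, 6, 8, 10, 11}
Step 10: find(10) -> no change; set of 10 is {0, 1, 2, 5, 6, 8, 10, 11}
Step 11: find(5) -> no change; set of 5 is {0, 1, 2, 5, 6, 8, 10, 11}
Step 12: union(1, 6) -> already same set; set of 1 now {0, 1, 2, 5, 6, 8, 10, 11}
Step 13: find(2) -> no change; set of 2 is {0, 1, 2, 5, 6, 8, 10, 11}
Step 14: find(7) -> no change; set of 7 is {4, 7}
Step 15: union(8, 1) -> already same set; set of 8 now {0, 1, 2, 5, 6, 8, 10, 11}
Step 16: union(10, 2) -> already same set; set of 10 now {0, 1, 2, 5, 6, 8, 10, 11}
Step 17: union(7, 9) -> merged; set of 7 now {4, 7, 9}
Step 18: union(1, 11) -> already same set; set of 1 now {0, 1, 2, 5, 6, 8, 10, 11}
Step 19: union(0, 3) -> merged; set of 0 now {0, 1, 2, 3, 5, 6, 8, 10, 11}
Set of 0: {0, 1, 2, 3, 5, 6, 8, 10, 11}; 1 is a member.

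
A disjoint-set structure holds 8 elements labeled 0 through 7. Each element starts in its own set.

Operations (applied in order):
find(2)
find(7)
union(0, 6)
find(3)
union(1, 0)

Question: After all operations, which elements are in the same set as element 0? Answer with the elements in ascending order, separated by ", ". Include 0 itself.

Step 1: find(2) -> no change; set of 2 is {2}
Step 2: find(7) -> no change; set of 7 is {7}
Step 3: union(0, 6) -> merged; set of 0 now {0, 6}
Step 4: find(3) -> no change; set of 3 is {3}
Step 5: union(1, 0) -> merged; set of 1 now {0, 1, 6}
Component of 0: {0, 1, 6}

Answer: 0, 1, 6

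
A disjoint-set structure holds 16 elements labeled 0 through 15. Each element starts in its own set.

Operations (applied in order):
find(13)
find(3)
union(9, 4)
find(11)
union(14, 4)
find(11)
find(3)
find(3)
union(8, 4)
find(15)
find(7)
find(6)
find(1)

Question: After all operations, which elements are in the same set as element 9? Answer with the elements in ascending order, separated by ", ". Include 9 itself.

Answer: 4, 8, 9, 14

Derivation:
Step 1: find(13) -> no change; set of 13 is {13}
Step 2: find(3) -> no change; set of 3 is {3}
Step 3: union(9, 4) -> merged; set of 9 now {4, 9}
Step 4: find(11) -> no change; set of 11 is {11}
Step 5: union(14, 4) -> merged; set of 14 now {4, 9, 14}
Step 6: find(11) -> no change; set of 11 is {11}
Step 7: find(3) -> no change; set of 3 is {3}
Step 8: find(3) -> no change; set of 3 is {3}
Step 9: union(8, 4) -> merged; set of 8 now {4, 8, 9, 14}
Step 10: find(15) -> no change; set of 15 is {15}
Step 11: find(7) -> no change; set of 7 is {7}
Step 12: find(6) -> no change; set of 6 is {6}
Step 13: find(1) -> no change; set of 1 is {1}
Component of 9: {4, 8, 9, 14}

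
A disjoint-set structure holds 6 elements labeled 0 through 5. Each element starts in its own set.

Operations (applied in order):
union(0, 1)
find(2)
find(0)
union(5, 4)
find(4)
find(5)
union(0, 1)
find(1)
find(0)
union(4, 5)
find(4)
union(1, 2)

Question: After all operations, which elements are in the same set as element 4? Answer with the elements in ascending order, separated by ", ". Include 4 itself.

Step 1: union(0, 1) -> merged; set of 0 now {0, 1}
Step 2: find(2) -> no change; set of 2 is {2}
Step 3: find(0) -> no change; set of 0 is {0, 1}
Step 4: union(5, 4) -> merged; set of 5 now {4, 5}
Step 5: find(4) -> no change; set of 4 is {4, 5}
Step 6: find(5) -> no change; set of 5 is {4, 5}
Step 7: union(0, 1) -> already same set; set of 0 now {0, 1}
Step 8: find(1) -> no change; set of 1 is {0, 1}
Step 9: find(0) -> no change; set of 0 is {0, 1}
Step 10: union(4, 5) -> already same set; set of 4 now {4, 5}
Step 11: find(4) -> no change; set of 4 is {4, 5}
Step 12: union(1, 2) -> merged; set of 1 now {0, 1, 2}
Component of 4: {4, 5}

Answer: 4, 5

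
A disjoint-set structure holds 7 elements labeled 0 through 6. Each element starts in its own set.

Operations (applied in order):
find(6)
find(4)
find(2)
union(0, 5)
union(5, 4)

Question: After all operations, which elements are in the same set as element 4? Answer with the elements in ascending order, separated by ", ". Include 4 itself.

Step 1: find(6) -> no change; set of 6 is {6}
Step 2: find(4) -> no change; set of 4 is {4}
Step 3: find(2) -> no change; set of 2 is {2}
Step 4: union(0, 5) -> merged; set of 0 now {0, 5}
Step 5: union(5, 4) -> merged; set of 5 now {0, 4, 5}
Component of 4: {0, 4, 5}

Answer: 0, 4, 5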